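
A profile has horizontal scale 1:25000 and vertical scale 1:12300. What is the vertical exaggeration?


VE = horizontal_scale / vertical_scale = 25000 / 12300 ≈ 2.0

2.0x


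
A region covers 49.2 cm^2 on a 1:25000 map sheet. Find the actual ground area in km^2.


ground_area = 49.2 * (25000/100)^2 = 3075000.0 m^2 = 3.075 km^2

3.075 km^2


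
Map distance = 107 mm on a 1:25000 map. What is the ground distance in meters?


ground = 107 mm * 25000 / 1000 = 2675.0 m

2675.0 m


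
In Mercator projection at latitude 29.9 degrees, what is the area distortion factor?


area_distortion = 1/cos^2(29.9) = 1.331

1.331


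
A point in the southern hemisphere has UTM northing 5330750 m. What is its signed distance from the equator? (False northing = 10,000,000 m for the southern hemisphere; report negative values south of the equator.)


For southern: actual = 5330750 - 10000000 = -4669250 m

-4669250 m


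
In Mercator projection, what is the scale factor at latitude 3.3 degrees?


SF = 1 / cos(3.3) = 1 / 0.998342 = 1.002

1.002


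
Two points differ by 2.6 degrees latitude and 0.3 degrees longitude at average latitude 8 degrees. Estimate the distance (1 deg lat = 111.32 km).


dlat_km = 2.6 * 111.32 = 289.432
dlon_km = 0.3 * 111.32 * cos(8) ≈ 33.071
dist = sqrt(289.432^2 + 33.071^2) ≈ 291.3 km

291.3 km


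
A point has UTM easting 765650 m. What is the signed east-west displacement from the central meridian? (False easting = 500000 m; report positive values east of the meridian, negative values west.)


displacement = 765650 - 500000 = 265650 m

265650 m


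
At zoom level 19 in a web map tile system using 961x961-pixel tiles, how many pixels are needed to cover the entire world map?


tiles per axis = 2^19 = 524288
total tiles = 524288^2 = 274877906944
pixels per axis = 524288 * 961 = 503840768
total pixels = 503840768^2 = 253855519498829824

253855519498829824 pixels


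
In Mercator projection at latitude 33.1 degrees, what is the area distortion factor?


area_distortion = 1/cos^2(33.1) = 1.425

1.425


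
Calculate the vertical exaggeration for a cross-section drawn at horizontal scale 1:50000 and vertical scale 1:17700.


VE = horizontal_scale / vertical_scale = 50000 / 17700 ≈ 2.8

2.8x


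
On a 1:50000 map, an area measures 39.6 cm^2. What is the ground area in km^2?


ground_area = 39.6 * (50000/100)^2 = 9900000.0 m^2 = 9.9 km^2

9.9 km^2


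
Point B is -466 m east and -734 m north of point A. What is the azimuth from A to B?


az = atan2(-466, -734) = -147.6 deg
adjusted to 0-360: 212.4 degrees

212.4 degrees


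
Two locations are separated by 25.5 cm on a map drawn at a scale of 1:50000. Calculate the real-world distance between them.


ground = 25.5 cm * 50000 / 100 = 12750.0 m = 12.75 km

12.75 km


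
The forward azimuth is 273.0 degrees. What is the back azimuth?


back azimuth = (273.0 + 180) mod 360 = 93.0 degrees

93.0 degrees


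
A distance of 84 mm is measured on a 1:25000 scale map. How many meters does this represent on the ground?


ground = 84 mm * 25000 / 1000 = 2100.0 m

2100.0 m


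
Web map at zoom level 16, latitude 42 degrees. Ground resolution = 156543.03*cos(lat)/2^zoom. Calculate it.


res = 156543.03 * cos(42) / 2^16 = 156543.03 * 0.74314483 / 65536 = 1.78 m/pixel

1.78 m/pixel


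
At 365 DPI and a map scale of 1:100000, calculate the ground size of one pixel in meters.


pixel_cm = 2.54 / 365 ≈ 0.006959 cm
ground = pixel_cm * 100000 / 100 = 2.54 * 100000 / (365 * 100) = 254000 / 36500 ≈ 6.96 m

6.96 m


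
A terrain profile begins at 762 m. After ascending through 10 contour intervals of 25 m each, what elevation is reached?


elevation = 762 + 10 * 25 = 1012 m

1012 m


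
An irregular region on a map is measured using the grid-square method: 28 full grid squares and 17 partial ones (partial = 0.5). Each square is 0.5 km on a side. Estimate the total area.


effective squares = 28 + 17 * 0.5 = 36.5
area = 36.5 * 0.25 = 9.125 km^2

9.125 km^2


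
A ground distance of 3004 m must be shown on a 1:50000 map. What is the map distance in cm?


map_cm = 3004 * 100 / 50000 = 6.008 cm ≈ 6.01 cm

6.01 cm


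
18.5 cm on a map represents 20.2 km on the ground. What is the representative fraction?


ground = 20.2 km = 2020000 cm; RF denominator = ground / map = 2020000 / 18.5 ≈ 109189; RF = 1:109189

1:109189


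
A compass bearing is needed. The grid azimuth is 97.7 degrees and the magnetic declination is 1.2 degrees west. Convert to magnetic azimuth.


magnetic azimuth = grid azimuth - declination (east +ve)
mag_az = 97.7 - -1.2 = 98.9 degrees

98.9 degrees


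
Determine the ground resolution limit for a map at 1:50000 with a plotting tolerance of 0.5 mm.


ground = 0.5 mm * 50000 / 1000 = 25.0 m

25.0 m


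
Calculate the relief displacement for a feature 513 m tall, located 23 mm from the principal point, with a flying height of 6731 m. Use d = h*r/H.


d = h * r / H = 513 * 23 / 6731 = 1.75 mm

1.75 mm


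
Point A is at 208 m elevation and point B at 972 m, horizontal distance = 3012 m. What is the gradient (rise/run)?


gradient = (972 - 208) / 3012 = 764 / 3012 = 0.2537

0.2537


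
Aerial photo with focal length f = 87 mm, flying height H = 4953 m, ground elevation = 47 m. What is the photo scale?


scale = f / (H - h) = 87 mm / 4906 m = 87 / 4906000 = 1:56391

1:56391


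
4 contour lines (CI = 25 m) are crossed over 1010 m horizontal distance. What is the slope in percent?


elevation change = 4 * 25 = 100 m
slope = 100 / 1010 * 100 = 9.9%

9.9%


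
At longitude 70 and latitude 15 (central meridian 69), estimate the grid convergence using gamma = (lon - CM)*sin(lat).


gamma = (70 - 69) * sin(15) = 1 * 0.258819 = 0.259 degrees

0.259 degrees


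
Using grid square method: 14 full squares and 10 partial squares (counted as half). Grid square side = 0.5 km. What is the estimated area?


effective squares = 14 + 10 * 0.5 = 19.0
area = 19.0 * 0.25 = 4.75 km^2

4.75 km^2


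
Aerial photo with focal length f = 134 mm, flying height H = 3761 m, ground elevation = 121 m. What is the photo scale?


scale = f / (H - h) = 134 mm / 3640 m = 134 / 3640000 = 1:27164

1:27164


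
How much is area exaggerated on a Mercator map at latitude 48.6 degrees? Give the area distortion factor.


area_distortion = 1/cos^2(48.6) = 2.287

2.287


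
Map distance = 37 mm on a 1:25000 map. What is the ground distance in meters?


ground = 37 mm * 25000 / 1000 = 925.0 m

925.0 m


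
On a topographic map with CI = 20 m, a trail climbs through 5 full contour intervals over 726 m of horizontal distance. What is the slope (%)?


elevation change = 5 * 20 = 100 m
slope = 100 / 726 * 100 = 13.8%

13.8%


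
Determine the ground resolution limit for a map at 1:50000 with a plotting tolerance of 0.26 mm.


ground = 0.26 mm * 50000 / 1000 = 13.0 m

13.0 m


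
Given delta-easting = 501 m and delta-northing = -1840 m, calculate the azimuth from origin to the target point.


az = atan2(501, -1840) = 164.8 deg
adjusted to 0-360: 164.8 degrees

164.8 degrees


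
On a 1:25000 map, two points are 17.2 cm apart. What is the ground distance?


ground = 17.2 cm * 25000 / 100 = 4300.0 m = 4.3 km

4.3 km


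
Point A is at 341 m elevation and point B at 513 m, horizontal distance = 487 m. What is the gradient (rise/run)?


gradient = (513 - 341) / 487 = 172 / 487 = 0.3532

0.3532


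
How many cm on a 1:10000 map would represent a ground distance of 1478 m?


map_cm = 1478 * 100 / 10000 = 14.78 cm

14.78 cm


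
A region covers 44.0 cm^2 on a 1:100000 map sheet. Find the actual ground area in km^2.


ground_area = 44.0 * (100000/100)^2 = 44000000.0 m^2 = 44.0 km^2

44.0 km^2


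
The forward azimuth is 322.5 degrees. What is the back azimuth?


back azimuth = (322.5 + 180) mod 360 = 142.5 degrees

142.5 degrees


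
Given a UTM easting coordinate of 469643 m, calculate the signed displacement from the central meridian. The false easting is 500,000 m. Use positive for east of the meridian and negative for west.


displacement = 469643 - 500000 = -30357 m

-30357 m


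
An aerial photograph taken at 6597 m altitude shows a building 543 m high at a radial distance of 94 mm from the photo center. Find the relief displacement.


d = h * r / H = 543 * 94 / 6597 = 7.74 mm

7.74 mm


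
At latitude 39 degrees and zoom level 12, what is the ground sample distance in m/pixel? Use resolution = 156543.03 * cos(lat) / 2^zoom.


res = 156543.03 * cos(39) / 2^12 = 156543.03 * 0.77714596 / 4096 = 29.7 m/pixel

29.7 m/pixel


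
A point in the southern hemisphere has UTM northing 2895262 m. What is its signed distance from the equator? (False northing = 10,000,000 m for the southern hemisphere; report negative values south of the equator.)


For southern: actual = 2895262 - 10000000 = -7104738 m

-7104738 m


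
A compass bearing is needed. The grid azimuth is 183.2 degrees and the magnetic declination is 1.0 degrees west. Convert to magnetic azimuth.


magnetic azimuth = grid azimuth - declination (east +ve)
mag_az = 183.2 - -1.0 = 184.2 degrees

184.2 degrees


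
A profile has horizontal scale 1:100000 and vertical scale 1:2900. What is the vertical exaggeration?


VE = horizontal_scale / vertical_scale = 100000 / 2900 ≈ 34.5

34.5x


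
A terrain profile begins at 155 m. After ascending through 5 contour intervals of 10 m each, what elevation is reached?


elevation = 155 + 5 * 10 = 205 m

205 m


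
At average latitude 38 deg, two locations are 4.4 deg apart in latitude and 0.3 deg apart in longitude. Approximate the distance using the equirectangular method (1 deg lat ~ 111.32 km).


dlat_km = 4.4 * 111.32 = 489.808
dlon_km = 0.3 * 111.32 * cos(38) ≈ 26.316
dist = sqrt(489.808^2 + 26.316^2) ≈ 490.5 km

490.5 km


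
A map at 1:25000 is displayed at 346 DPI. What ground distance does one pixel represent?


pixel_cm = 2.54 / 346 ≈ 0.007341 cm
ground = pixel_cm * 25000 / 100 = 2.54 * 25000 / (346 * 100) = 63500 / 34600 ≈ 1.84 m

1.84 m


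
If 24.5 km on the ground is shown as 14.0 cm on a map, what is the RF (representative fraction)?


ground = 24.5 km = 2450000 cm; RF denominator = ground / map = 2450000 / 14.0 = 175000; RF = 1:175000

1:175000


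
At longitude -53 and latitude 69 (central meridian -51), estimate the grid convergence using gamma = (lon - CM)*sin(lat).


gamma = (-53 - -51) * sin(69) = -2 * 0.93358 = -1.867 degrees

-1.867 degrees


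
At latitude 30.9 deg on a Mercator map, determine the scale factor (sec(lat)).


SF = 1 / cos(30.9) = 1 / 0.858065 = 1.165

1.165


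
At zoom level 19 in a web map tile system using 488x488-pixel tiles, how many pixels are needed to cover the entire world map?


tiles per axis = 2^19 = 524288
total tiles = 524288^2 = 274877906944
pixels per axis = 524288 * 488 = 255852544
total pixels = 255852544^2 = 65460524271271936

65460524271271936 pixels


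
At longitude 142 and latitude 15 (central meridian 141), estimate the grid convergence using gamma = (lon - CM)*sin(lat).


gamma = (142 - 141) * sin(15) = 1 * 0.258819 = 0.259 degrees

0.259 degrees


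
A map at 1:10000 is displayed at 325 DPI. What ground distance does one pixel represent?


pixel_cm = 2.54 / 325 ≈ 0.007815 cm
ground = pixel_cm * 10000 / 100 = 2.54 * 10000 / (325 * 100) = 25400 / 32500 ≈ 0.78 m

0.78 m


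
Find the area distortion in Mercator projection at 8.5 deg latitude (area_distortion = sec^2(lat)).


area_distortion = 1/cos^2(8.5) = 1.022

1.022


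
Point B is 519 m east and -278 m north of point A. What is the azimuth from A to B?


az = atan2(519, -278) = 118.2 deg
adjusted to 0-360: 118.2 degrees

118.2 degrees


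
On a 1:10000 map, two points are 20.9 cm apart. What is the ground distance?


ground = 20.9 cm * 10000 / 100 = 2090.0 m = 2.09 km

2.09 km


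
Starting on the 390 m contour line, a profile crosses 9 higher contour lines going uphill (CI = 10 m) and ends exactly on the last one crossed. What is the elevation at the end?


elevation = 390 + 9 * 10 = 480 m

480 m


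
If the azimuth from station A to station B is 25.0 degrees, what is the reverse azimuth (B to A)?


back azimuth = (25.0 + 180) mod 360 = 205.0 degrees

205.0 degrees


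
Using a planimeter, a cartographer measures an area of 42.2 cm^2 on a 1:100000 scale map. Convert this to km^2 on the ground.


ground_area = 42.2 * (100000/100)^2 = 42200000.0 m^2 = 42.2 km^2

42.2 km^2


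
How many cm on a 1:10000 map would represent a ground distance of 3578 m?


map_cm = 3578 * 100 / 10000 = 35.78 cm

35.78 cm


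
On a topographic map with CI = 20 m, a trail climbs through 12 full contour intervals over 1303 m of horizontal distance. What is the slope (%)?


elevation change = 12 * 20 = 240 m
slope = 240 / 1303 * 100 = 18.4%

18.4%


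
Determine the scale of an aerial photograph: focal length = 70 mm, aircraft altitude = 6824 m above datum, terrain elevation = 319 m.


scale = f / (H - h) = 70 mm / 6505 m = 70 / 6505000 = 1:92929

1:92929


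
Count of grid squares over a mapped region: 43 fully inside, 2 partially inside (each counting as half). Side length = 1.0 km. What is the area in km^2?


effective squares = 43 + 2 * 0.5 = 44.0
area = 44.0 * 1.0 = 44.0 km^2

44.0 km^2


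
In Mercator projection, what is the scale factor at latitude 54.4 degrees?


SF = 1 / cos(54.4) = 1 / 0.582123 = 1.718

1.718


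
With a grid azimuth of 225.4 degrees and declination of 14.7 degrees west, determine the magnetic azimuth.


magnetic azimuth = grid azimuth - declination (east +ve)
mag_az = 225.4 - -14.7 = 240.1 degrees

240.1 degrees


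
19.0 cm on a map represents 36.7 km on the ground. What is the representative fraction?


ground = 36.7 km = 3670000 cm; RF denominator = ground / map = 3670000 / 19.0 ≈ 193158; RF = 1:193158

1:193158


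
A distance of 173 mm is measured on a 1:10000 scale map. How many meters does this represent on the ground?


ground = 173 mm * 10000 / 1000 = 1730.0 m

1730.0 m


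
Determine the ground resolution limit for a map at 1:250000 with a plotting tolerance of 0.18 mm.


ground = 0.18 mm * 250000 / 1000 = 45.0 m

45.0 m


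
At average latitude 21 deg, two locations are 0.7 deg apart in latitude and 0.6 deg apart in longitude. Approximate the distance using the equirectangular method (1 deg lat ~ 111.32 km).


dlat_km = 0.7 * 111.32 = 77.924
dlon_km = 0.6 * 111.32 * cos(21) ≈ 62.356
dist = sqrt(77.924^2 + 62.356^2) ≈ 99.8 km

99.8 km


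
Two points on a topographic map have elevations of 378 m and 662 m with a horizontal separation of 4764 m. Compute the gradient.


gradient = (662 - 378) / 4764 = 284 / 4764 = 0.0596

0.0596


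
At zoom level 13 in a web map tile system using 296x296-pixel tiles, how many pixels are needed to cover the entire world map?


tiles per axis = 2^13 = 8192
total tiles = 8192^2 = 67108864
pixels per axis = 8192 * 296 = 2424832
total pixels = 2424832^2 = 5879810228224

5879810228224 pixels


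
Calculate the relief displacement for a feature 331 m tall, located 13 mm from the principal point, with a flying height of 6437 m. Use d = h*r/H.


d = h * r / H = 331 * 13 / 6437 = 0.67 mm

0.67 mm


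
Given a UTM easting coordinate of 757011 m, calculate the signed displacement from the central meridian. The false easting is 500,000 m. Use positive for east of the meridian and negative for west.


displacement = 757011 - 500000 = 257011 m

257011 m


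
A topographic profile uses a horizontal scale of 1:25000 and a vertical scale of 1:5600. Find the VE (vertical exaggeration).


VE = horizontal_scale / vertical_scale = 25000 / 5600 ≈ 4.5

4.5x


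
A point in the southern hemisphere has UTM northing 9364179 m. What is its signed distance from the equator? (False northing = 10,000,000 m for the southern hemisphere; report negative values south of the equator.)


For southern: actual = 9364179 - 10000000 = -635821 m

-635821 m


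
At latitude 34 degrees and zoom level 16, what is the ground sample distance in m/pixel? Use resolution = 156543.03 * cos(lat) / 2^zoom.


res = 156543.03 * cos(34) / 2^16 = 156543.03 * 0.82903757 / 65536 = 1.98 m/pixel

1.98 m/pixel


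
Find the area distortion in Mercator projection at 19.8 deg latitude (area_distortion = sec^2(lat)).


area_distortion = 1/cos^2(19.8) = 1.13

1.13


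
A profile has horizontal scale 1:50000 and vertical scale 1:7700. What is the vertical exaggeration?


VE = horizontal_scale / vertical_scale = 50000 / 7700 ≈ 6.5

6.5x


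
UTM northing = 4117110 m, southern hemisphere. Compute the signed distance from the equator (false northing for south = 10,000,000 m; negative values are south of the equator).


For southern: actual = 4117110 - 10000000 = -5882890 m

-5882890 m


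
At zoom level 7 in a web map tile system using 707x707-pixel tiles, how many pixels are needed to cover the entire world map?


tiles per axis = 2^7 = 128
total tiles = 128^2 = 16384
pixels per axis = 128 * 707 = 90496
total pixels = 90496^2 = 8189526016

8189526016 pixels


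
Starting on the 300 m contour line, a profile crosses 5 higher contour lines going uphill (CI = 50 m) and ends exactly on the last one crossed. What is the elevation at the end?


elevation = 300 + 5 * 50 = 550 m

550 m


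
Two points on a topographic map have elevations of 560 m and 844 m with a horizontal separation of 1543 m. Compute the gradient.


gradient = (844 - 560) / 1543 = 284 / 1543 = 0.1841

0.1841


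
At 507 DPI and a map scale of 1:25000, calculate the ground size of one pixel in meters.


pixel_cm = 2.54 / 507 ≈ 0.00501 cm
ground = pixel_cm * 25000 / 100 = 2.54 * 25000 / (507 * 100) = 63500 / 50700 ≈ 1.25 m

1.25 m


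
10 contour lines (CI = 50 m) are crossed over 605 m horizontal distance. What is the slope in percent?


elevation change = 10 * 50 = 500 m
slope = 500 / 605 * 100 = 82.6%

82.6%


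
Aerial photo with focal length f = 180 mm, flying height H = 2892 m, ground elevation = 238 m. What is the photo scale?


scale = f / (H - h) = 180 mm / 2654 m = 180 / 2654000 = 1:14744

1:14744


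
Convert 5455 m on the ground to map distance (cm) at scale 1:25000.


map_cm = 5455 * 100 / 25000 = 21.82 cm

21.82 cm


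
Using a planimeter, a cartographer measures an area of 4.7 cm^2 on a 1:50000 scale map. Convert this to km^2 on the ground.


ground_area = 4.7 * (50000/100)^2 = 1175000.0 m^2 = 1.175 km^2

1.175 km^2


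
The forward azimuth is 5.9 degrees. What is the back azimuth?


back azimuth = (5.9 + 180) mod 360 = 185.9 degrees

185.9 degrees


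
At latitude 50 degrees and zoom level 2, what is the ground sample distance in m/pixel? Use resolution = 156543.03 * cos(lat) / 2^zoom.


res = 156543.03 * cos(50) / 2^2 = 156543.03 * 0.64278761 / 4 = 25155.98 m/pixel

25155.98 m/pixel


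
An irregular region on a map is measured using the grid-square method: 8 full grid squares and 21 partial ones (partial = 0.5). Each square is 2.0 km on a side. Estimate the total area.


effective squares = 8 + 21 * 0.5 = 18.5
area = 18.5 * 4.0 = 74.0 km^2

74.0 km^2


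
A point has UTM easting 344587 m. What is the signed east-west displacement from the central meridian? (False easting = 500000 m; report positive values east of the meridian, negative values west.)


displacement = 344587 - 500000 = -155413 m

-155413 m


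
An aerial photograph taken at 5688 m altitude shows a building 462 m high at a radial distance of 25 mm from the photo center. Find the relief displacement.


d = h * r / H = 462 * 25 / 5688 = 2.03 mm

2.03 mm


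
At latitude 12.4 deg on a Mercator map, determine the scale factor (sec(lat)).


SF = 1 / cos(12.4) = 1 / 0.976672 = 1.024

1.024


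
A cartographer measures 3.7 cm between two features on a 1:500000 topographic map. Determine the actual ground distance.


ground = 3.7 cm * 500000 / 100 = 18500.0 m = 18.5 km

18.5 km


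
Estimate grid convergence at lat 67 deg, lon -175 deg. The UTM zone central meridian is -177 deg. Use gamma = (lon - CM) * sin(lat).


gamma = (-175 - -177) * sin(67) = 2 * 0.920505 = 1.841 degrees

1.841 degrees


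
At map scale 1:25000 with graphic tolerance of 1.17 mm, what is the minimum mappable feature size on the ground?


ground = 1.17 mm * 25000 / 1000 = 29.25 m

29.25 m


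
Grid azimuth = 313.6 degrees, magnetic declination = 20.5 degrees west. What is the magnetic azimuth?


magnetic azimuth = grid azimuth - declination (east +ve)
mag_az = 313.6 - -20.5 = 334.1 degrees

334.1 degrees


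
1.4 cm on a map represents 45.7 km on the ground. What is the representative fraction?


ground = 45.7 km = 4570000 cm; RF denominator = ground / map = 4570000 / 1.4 ≈ 3264286; RF = 1:3264286

1:3264286


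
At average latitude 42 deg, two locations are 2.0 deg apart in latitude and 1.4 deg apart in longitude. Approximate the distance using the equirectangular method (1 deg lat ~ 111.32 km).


dlat_km = 2.0 * 111.32 = 222.64
dlon_km = 1.4 * 111.32 * cos(42) ≈ 115.818
dist = sqrt(222.64^2 + 115.818^2) ≈ 251.0 km

251.0 km


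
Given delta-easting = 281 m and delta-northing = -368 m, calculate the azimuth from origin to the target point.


az = atan2(281, -368) = 142.6 deg
adjusted to 0-360: 142.6 degrees

142.6 degrees


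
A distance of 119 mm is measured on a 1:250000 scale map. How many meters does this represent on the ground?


ground = 119 mm * 250000 / 1000 = 29750.0 m

29750.0 m


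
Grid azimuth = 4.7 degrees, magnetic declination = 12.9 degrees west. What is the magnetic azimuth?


magnetic azimuth = grid azimuth - declination (east +ve)
mag_az = 4.7 - -12.9 = 17.6 degrees

17.6 degrees


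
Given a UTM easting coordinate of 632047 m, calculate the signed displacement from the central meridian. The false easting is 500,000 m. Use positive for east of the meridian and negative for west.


displacement = 632047 - 500000 = 132047 m

132047 m


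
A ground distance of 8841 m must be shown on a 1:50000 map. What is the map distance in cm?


map_cm = 8841 * 100 / 50000 = 17.682 cm ≈ 17.68 cm

17.68 cm


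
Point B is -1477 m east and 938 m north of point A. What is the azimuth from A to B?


az = atan2(-1477, 938) = -57.6 deg
adjusted to 0-360: 302.4 degrees

302.4 degrees


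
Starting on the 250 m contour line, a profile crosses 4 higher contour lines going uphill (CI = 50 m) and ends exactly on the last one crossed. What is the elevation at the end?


elevation = 250 + 4 * 50 = 450 m

450 m


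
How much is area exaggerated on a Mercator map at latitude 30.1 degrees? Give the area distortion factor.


area_distortion = 1/cos^2(30.1) = 1.336

1.336


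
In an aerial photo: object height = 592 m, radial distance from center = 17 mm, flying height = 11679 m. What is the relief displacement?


d = h * r / H = 592 * 17 / 11679 = 0.86 mm

0.86 mm


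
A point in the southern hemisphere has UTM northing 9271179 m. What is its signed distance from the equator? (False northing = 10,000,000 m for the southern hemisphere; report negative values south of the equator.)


For southern: actual = 9271179 - 10000000 = -728821 m

-728821 m


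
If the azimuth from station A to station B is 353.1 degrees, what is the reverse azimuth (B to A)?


back azimuth = (353.1 + 180) mod 360 = 173.1 degrees

173.1 degrees


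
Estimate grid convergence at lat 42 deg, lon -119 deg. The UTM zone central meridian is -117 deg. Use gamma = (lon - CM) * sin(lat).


gamma = (-119 - -117) * sin(42) = -2 * 0.669131 = -1.338 degrees

-1.338 degrees


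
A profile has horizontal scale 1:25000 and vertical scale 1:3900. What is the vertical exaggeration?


VE = horizontal_scale / vertical_scale = 25000 / 3900 ≈ 6.4

6.4x


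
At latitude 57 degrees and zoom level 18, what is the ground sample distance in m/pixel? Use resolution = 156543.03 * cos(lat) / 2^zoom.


res = 156543.03 * cos(57) / 2^18 = 156543.03 * 0.54463904 / 262144 = 0.33 m/pixel

0.33 m/pixel


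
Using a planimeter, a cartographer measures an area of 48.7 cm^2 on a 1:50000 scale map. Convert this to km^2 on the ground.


ground_area = 48.7 * (50000/100)^2 = 12175000.0 m^2 = 12.175 km^2

12.175 km^2


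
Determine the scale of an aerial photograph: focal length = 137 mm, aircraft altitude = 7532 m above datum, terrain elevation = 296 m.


scale = f / (H - h) = 137 mm / 7236 m = 137 / 7236000 = 1:52818

1:52818


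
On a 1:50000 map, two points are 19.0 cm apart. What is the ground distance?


ground = 19.0 cm * 50000 / 100 = 9500.0 m = 9.5 km

9.5 km


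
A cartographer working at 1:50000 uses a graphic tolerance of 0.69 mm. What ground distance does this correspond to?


ground = 0.69 mm * 50000 / 1000 = 34.5 m

34.5 m


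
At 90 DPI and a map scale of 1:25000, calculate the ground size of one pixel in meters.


pixel_cm = 2.54 / 90 ≈ 0.028222 cm
ground = pixel_cm * 25000 / 100 = 2.54 * 25000 / (90 * 100) = 63500 / 9000 ≈ 7.06 m

7.06 m


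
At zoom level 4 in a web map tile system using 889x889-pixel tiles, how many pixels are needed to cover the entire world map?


tiles per axis = 2^4 = 16
total tiles = 16^2 = 256
pixels per axis = 16 * 889 = 14224
total pixels = 14224^2 = 202322176

202322176 pixels


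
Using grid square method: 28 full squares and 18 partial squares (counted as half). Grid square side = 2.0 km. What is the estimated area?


effective squares = 28 + 18 * 0.5 = 37.0
area = 37.0 * 4.0 = 148.0 km^2

148.0 km^2


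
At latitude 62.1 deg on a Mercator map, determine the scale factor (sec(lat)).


SF = 1 / cos(62.1) = 1 / 0.46793 = 2.137

2.137


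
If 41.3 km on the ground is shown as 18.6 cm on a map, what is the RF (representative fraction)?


ground = 41.3 km = 4130000 cm; RF denominator = ground / map = 4130000 / 18.6 ≈ 222043; RF = 1:222043

1:222043


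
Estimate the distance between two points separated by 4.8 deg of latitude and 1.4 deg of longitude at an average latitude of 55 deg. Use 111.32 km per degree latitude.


dlat_km = 4.8 * 111.32 = 534.336
dlon_km = 1.4 * 111.32 * cos(55) ≈ 89.391
dist = sqrt(534.336^2 + 89.391^2) ≈ 541.8 km

541.8 km


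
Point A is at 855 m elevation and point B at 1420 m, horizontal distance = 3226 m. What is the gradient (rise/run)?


gradient = (1420 - 855) / 3226 = 565 / 3226 = 0.1751

0.1751


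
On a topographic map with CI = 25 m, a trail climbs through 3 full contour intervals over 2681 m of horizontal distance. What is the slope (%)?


elevation change = 3 * 25 = 75 m
slope = 75 / 2681 * 100 = 2.8%

2.8%


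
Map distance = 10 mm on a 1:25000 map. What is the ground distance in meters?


ground = 10 mm * 25000 / 1000 = 250.0 m

250.0 m


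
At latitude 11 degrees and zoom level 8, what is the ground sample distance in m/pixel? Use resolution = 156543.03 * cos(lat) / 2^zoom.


res = 156543.03 * cos(11) / 2^8 = 156543.03 * 0.98162718 / 256 = 600.26 m/pixel

600.26 m/pixel


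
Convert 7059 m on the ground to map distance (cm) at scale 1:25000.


map_cm = 7059 * 100 / 25000 = 28.236 cm ≈ 28.24 cm

28.24 cm


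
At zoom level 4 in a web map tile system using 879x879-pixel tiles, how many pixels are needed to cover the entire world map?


tiles per axis = 2^4 = 16
total tiles = 16^2 = 256
pixels per axis = 16 * 879 = 14064
total pixels = 14064^2 = 197796096

197796096 pixels


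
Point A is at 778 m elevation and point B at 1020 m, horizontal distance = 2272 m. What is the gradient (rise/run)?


gradient = (1020 - 778) / 2272 = 242 / 2272 = 0.1065

0.1065


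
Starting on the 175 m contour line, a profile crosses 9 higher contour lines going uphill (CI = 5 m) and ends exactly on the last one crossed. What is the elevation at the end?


elevation = 175 + 9 * 5 = 220 m

220 m


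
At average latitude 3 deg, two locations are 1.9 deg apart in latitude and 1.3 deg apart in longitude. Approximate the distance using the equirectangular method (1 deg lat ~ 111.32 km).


dlat_km = 1.9 * 111.32 = 211.508
dlon_km = 1.3 * 111.32 * cos(3) ≈ 144.518
dist = sqrt(211.508^2 + 144.518^2) ≈ 256.2 km

256.2 km


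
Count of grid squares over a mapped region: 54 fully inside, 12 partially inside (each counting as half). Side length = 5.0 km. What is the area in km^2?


effective squares = 54 + 12 * 0.5 = 60.0
area = 60.0 * 25.0 = 1500.0 km^2

1500.0 km^2


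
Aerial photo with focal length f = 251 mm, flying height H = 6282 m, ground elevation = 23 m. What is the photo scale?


scale = f / (H - h) = 251 mm / 6259 m = 251 / 6259000 = 1:24936

1:24936


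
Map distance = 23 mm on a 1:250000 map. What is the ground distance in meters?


ground = 23 mm * 250000 / 1000 = 5750.0 m

5750.0 m


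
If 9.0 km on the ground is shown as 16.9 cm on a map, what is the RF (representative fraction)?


ground = 9.0 km = 900000 cm; RF denominator = ground / map = 900000 / 16.9 ≈ 53254; RF = 1:53254

1:53254


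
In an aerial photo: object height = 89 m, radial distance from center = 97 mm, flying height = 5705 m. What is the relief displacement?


d = h * r / H = 89 * 97 / 5705 = 1.51 mm

1.51 mm


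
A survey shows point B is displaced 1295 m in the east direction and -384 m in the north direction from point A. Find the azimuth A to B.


az = atan2(1295, -384) = 106.5 deg
adjusted to 0-360: 106.5 degrees

106.5 degrees


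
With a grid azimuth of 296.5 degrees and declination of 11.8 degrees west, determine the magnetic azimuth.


magnetic azimuth = grid azimuth - declination (east +ve)
mag_az = 296.5 - -11.8 = 308.3 degrees

308.3 degrees


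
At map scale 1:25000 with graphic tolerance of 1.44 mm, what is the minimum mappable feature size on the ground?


ground = 1.44 mm * 25000 / 1000 = 36.0 m

36.0 m


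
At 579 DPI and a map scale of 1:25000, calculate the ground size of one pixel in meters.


pixel_cm = 2.54 / 579 ≈ 0.004387 cm
ground = pixel_cm * 25000 / 100 = 2.54 * 25000 / (579 * 100) = 63500 / 57900 ≈ 1.1 m

1.1 m


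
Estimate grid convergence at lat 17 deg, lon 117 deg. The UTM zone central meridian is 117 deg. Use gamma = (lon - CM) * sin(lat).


gamma = (117 - 117) * sin(17) = 0 * 0.292372 = 0.0 degrees

0.0 degrees


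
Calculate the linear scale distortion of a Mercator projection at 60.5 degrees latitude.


SF = 1 / cos(60.5) = 1 / 0.492424 = 2.031

2.031


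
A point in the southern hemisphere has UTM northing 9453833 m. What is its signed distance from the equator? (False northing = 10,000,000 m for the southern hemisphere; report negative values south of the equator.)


For southern: actual = 9453833 - 10000000 = -546167 m

-546167 m


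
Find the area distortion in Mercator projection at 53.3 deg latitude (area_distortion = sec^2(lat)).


area_distortion = 1/cos^2(53.3) = 2.8

2.8


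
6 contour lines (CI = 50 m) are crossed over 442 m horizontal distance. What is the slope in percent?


elevation change = 6 * 50 = 300 m
slope = 300 / 442 * 100 = 67.9%

67.9%


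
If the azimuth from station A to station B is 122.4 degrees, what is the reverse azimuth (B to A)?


back azimuth = (122.4 + 180) mod 360 = 302.4 degrees

302.4 degrees


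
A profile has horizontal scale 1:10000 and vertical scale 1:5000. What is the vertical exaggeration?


VE = horizontal_scale / vertical_scale = 10000 / 5000 = 2.0

2.0x


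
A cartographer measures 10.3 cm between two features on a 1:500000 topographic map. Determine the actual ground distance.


ground = 10.3 cm * 500000 / 100 = 51500.0 m = 51.5 km

51.5 km


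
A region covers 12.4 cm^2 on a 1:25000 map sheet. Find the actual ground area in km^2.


ground_area = 12.4 * (25000/100)^2 = 775000.0 m^2 = 0.775 km^2

0.775 km^2


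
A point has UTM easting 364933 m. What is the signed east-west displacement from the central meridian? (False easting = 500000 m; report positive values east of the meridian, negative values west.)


displacement = 364933 - 500000 = -135067 m

-135067 m


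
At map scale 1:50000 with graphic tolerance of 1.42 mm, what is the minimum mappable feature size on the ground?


ground = 1.42 mm * 50000 / 1000 = 71.0 m

71.0 m


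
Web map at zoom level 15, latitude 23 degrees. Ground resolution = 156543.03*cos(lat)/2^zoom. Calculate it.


res = 156543.03 * cos(23) / 2^15 = 156543.03 * 0.92050485 / 32768 = 4.4 m/pixel

4.4 m/pixel


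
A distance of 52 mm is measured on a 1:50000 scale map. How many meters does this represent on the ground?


ground = 52 mm * 50000 / 1000 = 2600.0 m

2600.0 m


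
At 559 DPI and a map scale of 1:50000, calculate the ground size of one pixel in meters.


pixel_cm = 2.54 / 559 ≈ 0.004544 cm
ground = pixel_cm * 50000 / 100 = 2.54 * 50000 / (559 * 100) = 127000 / 55900 ≈ 2.27 m

2.27 m


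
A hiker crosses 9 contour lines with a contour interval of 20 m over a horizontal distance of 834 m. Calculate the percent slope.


elevation change = 9 * 20 = 180 m
slope = 180 / 834 * 100 = 21.6%

21.6%


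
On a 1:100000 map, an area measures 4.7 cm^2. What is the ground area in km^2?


ground_area = 4.7 * (100000/100)^2 = 4700000.0 m^2 = 4.7 km^2

4.7 km^2


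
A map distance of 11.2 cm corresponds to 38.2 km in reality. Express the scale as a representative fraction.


ground = 38.2 km = 3820000 cm; RF denominator = ground / map = 3820000 / 11.2 ≈ 341071; RF = 1:341071

1:341071


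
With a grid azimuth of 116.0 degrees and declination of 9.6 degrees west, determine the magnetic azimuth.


magnetic azimuth = grid azimuth - declination (east +ve)
mag_az = 116.0 - -9.6 = 125.6 degrees

125.6 degrees


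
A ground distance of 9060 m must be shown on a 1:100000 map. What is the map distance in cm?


map_cm = 9060 * 100 / 100000 = 9.06 cm

9.06 cm


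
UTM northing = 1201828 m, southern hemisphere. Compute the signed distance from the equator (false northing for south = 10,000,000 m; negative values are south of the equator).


For southern: actual = 1201828 - 10000000 = -8798172 m

-8798172 m


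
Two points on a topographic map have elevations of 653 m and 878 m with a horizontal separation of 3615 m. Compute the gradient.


gradient = (878 - 653) / 3615 = 225 / 3615 = 0.0622

0.0622


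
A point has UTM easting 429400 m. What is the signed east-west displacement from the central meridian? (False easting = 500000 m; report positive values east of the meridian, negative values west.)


displacement = 429400 - 500000 = -70600 m

-70600 m


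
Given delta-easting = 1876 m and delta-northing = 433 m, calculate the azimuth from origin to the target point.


az = atan2(1876, 433) = 77.0 deg
adjusted to 0-360: 77.0 degrees

77.0 degrees


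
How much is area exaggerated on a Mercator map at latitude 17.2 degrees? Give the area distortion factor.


area_distortion = 1/cos^2(17.2) = 1.096

1.096


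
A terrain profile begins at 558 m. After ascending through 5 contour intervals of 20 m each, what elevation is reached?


elevation = 558 + 5 * 20 = 658 m

658 m


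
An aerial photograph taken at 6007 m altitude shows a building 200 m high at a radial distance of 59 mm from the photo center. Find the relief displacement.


d = h * r / H = 200 * 59 / 6007 = 1.96 mm

1.96 mm


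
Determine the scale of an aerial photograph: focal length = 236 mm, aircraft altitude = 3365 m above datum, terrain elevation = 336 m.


scale = f / (H - h) = 236 mm / 3029 m = 236 / 3029000 = 1:12835

1:12835


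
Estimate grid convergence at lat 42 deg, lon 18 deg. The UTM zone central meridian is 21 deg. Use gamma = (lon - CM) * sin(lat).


gamma = (18 - 21) * sin(42) = -3 * 0.669131 = -2.007 degrees

-2.007 degrees


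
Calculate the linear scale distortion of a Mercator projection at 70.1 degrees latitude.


SF = 1 / cos(70.1) = 1 / 0.34038 = 2.938

2.938


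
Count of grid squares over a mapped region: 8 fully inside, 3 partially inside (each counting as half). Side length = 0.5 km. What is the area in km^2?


effective squares = 8 + 3 * 0.5 = 9.5
area = 9.5 * 0.25 = 2.375 km^2

2.375 km^2


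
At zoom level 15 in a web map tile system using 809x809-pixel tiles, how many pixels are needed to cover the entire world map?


tiles per axis = 2^15 = 32768
total tiles = 32768^2 = 1073741824
pixels per axis = 32768 * 809 = 26509312
total pixels = 26509312^2 = 702743622713344

702743622713344 pixels


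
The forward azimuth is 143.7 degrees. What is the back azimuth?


back azimuth = (143.7 + 180) mod 360 = 323.7 degrees

323.7 degrees


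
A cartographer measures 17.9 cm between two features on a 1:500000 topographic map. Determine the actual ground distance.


ground = 17.9 cm * 500000 / 100 = 89500.0 m = 89.5 km

89.5 km


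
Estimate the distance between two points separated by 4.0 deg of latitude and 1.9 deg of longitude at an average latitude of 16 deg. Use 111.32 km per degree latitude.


dlat_km = 4.0 * 111.32 = 445.28
dlon_km = 1.9 * 111.32 * cos(16) ≈ 203.315
dist = sqrt(445.28^2 + 203.315^2) ≈ 489.5 km

489.5 km


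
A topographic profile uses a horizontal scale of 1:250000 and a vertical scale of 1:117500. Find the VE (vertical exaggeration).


VE = horizontal_scale / vertical_scale = 250000 / 117500 ≈ 2.1

2.1x


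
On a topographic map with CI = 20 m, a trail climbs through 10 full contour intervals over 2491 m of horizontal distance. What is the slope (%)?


elevation change = 10 * 20 = 200 m
slope = 200 / 2491 * 100 = 8.0%

8.0%


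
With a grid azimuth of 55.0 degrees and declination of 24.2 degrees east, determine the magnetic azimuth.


magnetic azimuth = grid azimuth - declination (east +ve)
mag_az = 55.0 - 24.2 = 30.8 degrees

30.8 degrees


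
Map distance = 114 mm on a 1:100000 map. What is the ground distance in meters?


ground = 114 mm * 100000 / 1000 = 11400.0 m

11400.0 m


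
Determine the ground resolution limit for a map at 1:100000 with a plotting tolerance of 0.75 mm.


ground = 0.75 mm * 100000 / 1000 = 75.0 m

75.0 m


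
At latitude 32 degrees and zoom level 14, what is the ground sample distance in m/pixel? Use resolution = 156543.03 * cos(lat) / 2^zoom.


res = 156543.03 * cos(32) / 2^14 = 156543.03 * 0.8480481 / 16384 = 8.1 m/pixel

8.1 m/pixel


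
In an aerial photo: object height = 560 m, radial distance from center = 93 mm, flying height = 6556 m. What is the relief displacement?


d = h * r / H = 560 * 93 / 6556 = 7.94 mm

7.94 mm


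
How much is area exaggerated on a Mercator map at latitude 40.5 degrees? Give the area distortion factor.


area_distortion = 1/cos^2(40.5) = 1.729

1.729


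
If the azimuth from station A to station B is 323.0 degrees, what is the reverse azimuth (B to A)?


back azimuth = (323.0 + 180) mod 360 = 143.0 degrees

143.0 degrees


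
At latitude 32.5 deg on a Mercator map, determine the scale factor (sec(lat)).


SF = 1 / cos(32.5) = 1 / 0.843391 = 1.186

1.186


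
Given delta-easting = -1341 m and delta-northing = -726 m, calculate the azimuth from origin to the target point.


az = atan2(-1341, -726) = -118.4 deg
adjusted to 0-360: 241.6 degrees

241.6 degrees
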